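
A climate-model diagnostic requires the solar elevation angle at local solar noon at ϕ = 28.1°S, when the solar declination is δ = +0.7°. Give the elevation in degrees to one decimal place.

61.2°

At local noon the hour angle is zero, so the zenith angle equals |ϕ − δ| = |-28.1° − (+0.700°)| = 28.800°.
Elevation = 90° − 28.800° = 61.2°.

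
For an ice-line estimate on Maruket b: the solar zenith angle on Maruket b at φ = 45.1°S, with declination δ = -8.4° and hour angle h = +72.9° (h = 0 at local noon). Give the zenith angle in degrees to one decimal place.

θ_z = 72.0°

cos θ_z = sin φ sin δ + cos φ cos δ cos h = 0.103476 + 0.205328 = 0.308804.
θ_z = arccos(0.308804) = 72.0°.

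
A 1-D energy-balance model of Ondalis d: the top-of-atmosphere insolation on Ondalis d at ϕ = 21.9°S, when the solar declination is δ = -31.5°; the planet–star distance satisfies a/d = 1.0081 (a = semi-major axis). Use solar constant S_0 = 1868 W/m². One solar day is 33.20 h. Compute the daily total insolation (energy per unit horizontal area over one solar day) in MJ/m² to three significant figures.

81.0 MJ/m²

cos h₀ = −tan(-21.9°) tan(-31.500°) = -0.2463, h₀ = 1.8197 rad.
Bracket: h₀ sin ϕ sin δ + cos ϕ cos δ sin h₀ = 1.8197×-0.37299×-0.52250 + 0.92784×0.85264×0.96918 = 0.354636 + 0.766731 = 1.121367.
Inverse-square distance factor (a/d)² = 1.0081² = 1.016266.
Q̄ = (S_0/π) × 1.016266 × [bracket] = (1868/π) × 1.016266 × 1.121367 = 677.61 W/m².
Daily total = Q̄ × 33.20 h × 3600 s/h = 677.61 × 33.20 × 3600 / 10⁶ = 80.99 MJ/m².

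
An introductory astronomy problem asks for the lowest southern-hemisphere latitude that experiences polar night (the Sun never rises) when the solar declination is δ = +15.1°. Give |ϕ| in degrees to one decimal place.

Polar night requires cos h₀ = −tan ϕ tan δ ≥ 1, i.e. tan ϕ tan δ ≤ −1.
The boundary is |tan ϕ| · |tan δ| = 1, so |ϕ| = 90° − |δ| = 90° − 15.1° = 74.9° in the southern hemisphere.

|ϕ| = 74.9°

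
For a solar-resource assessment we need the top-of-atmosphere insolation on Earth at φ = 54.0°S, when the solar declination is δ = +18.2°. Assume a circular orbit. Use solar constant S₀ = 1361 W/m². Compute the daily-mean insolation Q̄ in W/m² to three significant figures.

cos H₀ = −tan(-54.0°) tan(+18.200°) = 0.4525, H₀ = 1.1012 rad.
Bracket: H₀ sin φ sin δ + cos φ cos δ sin H₀ = 1.1012×-0.80902×0.31233 + 0.58779×0.94997×0.89175 = -0.278253 + 0.497938 = 0.219685.
Q̄ = (S₀/π) × [bracket] = (1361/π) × 0.219685 = 95.17 W/m².

Q̄ ≈ 95.2 W/m²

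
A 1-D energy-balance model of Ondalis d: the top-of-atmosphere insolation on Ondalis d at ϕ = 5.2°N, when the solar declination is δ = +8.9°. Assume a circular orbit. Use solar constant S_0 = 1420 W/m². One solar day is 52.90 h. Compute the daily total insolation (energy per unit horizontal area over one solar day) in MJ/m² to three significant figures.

86.6 MJ/m²

cos h₀ = −tan(+5.2°) tan(+8.900°) = -0.0143, h₀ = 1.5850 rad.
Bracket: h₀ sin ϕ sin δ + cos ϕ cos δ sin h₀ = 1.5850×0.09063×0.15471 + 0.99588×0.98796×0.99990 = 0.022224 + 0.983791 = 1.006015.
Q̄ = (S_0/π) × [bracket] = (1420/π) × 1.006015 = 454.72 W/m².
Daily total = Q̄ × 52.90 h × 3600 s/h = 454.72 × 52.90 × 3600 / 10⁶ = 86.60 MJ/m².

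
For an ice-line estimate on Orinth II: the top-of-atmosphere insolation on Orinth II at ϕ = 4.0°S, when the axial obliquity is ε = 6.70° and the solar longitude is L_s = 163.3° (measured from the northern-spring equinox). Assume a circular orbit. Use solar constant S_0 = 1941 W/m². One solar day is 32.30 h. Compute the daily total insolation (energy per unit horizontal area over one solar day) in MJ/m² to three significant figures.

Solar declination: sin δ = sin ε · sin L_s = sin 6.70° × sin 163.3° = 0.03353, so δ = +1.921°.
cos h₀ = −tan(-4.0°) tan(+1.921°) = 0.0023, h₀ = 1.5685 rad.
Bracket: h₀ sin ϕ sin δ + cos ϕ cos δ sin h₀ = 1.5685×-0.06976×0.03353 + 0.99756×0.99944×1.00000 = -0.003669 + 0.997001 = 0.993332.
Q̄ = (S_0/π) × [bracket] = (1941/π) × 0.993332 = 613.72 W/m².
Daily total = Q̄ × 32.30 h × 3600 s/h = 613.72 × 32.30 × 3600 / 10⁶ = 71.36 MJ/m².

71.4 MJ/m²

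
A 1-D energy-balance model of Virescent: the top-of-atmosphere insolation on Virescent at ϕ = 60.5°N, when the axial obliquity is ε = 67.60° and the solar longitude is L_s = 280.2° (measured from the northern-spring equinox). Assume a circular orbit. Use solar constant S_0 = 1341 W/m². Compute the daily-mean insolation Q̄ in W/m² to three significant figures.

Solar declination: sin δ = sin ε · sin L_s = sin 67.60° × sin 280.2° = -0.90993, so δ = -65.496°.
cos h₀ = −tan(+60.5°) tan(-65.496°) = 3.8777 ≥ 1 ⇒ polar night, h₀ = 0 and Q̄ = 0.

Q̄ ≈ 0.00 W/m²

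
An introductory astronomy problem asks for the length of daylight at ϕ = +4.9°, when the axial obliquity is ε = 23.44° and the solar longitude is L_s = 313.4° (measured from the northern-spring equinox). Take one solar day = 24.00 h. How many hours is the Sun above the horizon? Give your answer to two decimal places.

11.80 h

Solar declination: sin δ = sin ε · sin L_s = sin 23.44° × sin 313.4° = -0.28902, so δ = -16.799°.
cos h₀ = −tan ϕ · tan δ = −tan(+4.9°) × tan(-16.799°) = 0.0259, so h₀ = 1.5449 rad = 88.52°.
Daylight = 2h₀/(2π) × 24.00 h = (1.5449/π) × 24.00 = 11.80 h.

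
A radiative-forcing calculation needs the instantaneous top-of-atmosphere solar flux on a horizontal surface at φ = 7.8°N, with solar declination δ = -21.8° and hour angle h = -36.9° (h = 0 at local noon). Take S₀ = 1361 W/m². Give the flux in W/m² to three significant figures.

cos θ_z = sin φ sin δ + cos φ cos δ cos h = -0.050400 + 0.735626 = 0.685226.
Flux = S₀ · cos θ_z = 1361 × 0.685226 = 932.6 W/m².

933 W/m²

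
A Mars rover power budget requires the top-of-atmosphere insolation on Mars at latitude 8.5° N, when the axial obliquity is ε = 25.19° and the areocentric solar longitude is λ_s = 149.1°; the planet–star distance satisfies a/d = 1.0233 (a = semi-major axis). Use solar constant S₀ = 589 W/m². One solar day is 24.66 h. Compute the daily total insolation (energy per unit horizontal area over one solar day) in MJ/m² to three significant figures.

sin δ = sin 25.19° × sin 149.1° = 0.21857, so δ = +12.625°.
cos H₀ = −tan(+8.5°) tan(+12.625°) = -0.0335, H₀ = 1.6043 rad.
Bracket: H₀ sin φ sin δ + cos φ cos δ sin H₀ = 1.6043×0.14781×0.21857 + 0.98902×0.97582×0.99944 = 0.051830 + 0.964565 = 1.016395.
Inverse-square distance factor (a/d)² = 1.0233² = 1.047143.
Q̄ = (S₀/π) × 1.047143 × [bracket] = (589/π) × 1.047143 × 1.016395 = 199.54 W/m².
Daily total = Q̄ × 24.66 h × 3600 s/h = 199.54 × 24.66 × 3600 / 10⁶ = 17.71 MJ/m².

17.7 MJ/m²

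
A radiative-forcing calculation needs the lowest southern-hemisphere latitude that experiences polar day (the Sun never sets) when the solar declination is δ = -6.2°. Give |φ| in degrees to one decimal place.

Polar day requires cos H₀ = −tan φ tan δ ≤ −1, i.e. tan φ tan δ ≥ 1.
The boundary is |tan φ| · |tan δ| = 1, so |φ| = 90° − |δ| = 90° − 6.2° = 83.8° in the southern hemisphere.

|φ| = 83.8°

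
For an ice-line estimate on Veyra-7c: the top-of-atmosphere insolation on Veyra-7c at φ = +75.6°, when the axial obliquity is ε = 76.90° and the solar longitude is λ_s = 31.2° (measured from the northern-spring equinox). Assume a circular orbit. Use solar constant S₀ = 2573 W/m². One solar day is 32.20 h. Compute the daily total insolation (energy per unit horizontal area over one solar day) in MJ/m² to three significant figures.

Solar declination: sin δ = sin ε · sin λ_s = sin 76.90° × sin 31.2° = 0.50455, so δ = +30.301°.
cos H₀ = −tan(+75.6°) tan(+30.301°) = -2.2760 ≤ −1 ⇒ polar day, H₀ = π.
Bracket: H₀ sin φ sin δ + cos φ cos δ sin H₀ = 3.1416×0.96858×0.50455 + 0.24869×0.86338×0.00000 = 1.535291 + 0.000000 = 1.535291.
Q̄ = (S₀/π) × [bracket] = (2573/π) × 1.535291 = 1257.4 W/m².
Daily total = Q̄ × 32.20 h × 3600 s/h = 1257.4 × 32.20 × 3600 / 10⁶ = 145.8 MJ/m².

146 MJ/m²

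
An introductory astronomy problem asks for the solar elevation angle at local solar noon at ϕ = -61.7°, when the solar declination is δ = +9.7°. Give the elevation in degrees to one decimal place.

18.6°

At local noon the hour angle is zero, so the zenith angle equals |ϕ − δ| = |-61.7° − (+9.700°)| = 71.400°.
Elevation = 90° − 71.400° = 18.6°.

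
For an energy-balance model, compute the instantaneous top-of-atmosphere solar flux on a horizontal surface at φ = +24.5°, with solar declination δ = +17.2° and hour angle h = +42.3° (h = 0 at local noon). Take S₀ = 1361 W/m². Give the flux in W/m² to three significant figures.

1.04e+03 W/m²

cos θ_z = sin φ sin δ + cos φ cos δ cos h = 0.122628 + 0.642936 = 0.765564.
Flux = S₀ · cos θ_z = 1361 × 0.765564 = 1042 W/m².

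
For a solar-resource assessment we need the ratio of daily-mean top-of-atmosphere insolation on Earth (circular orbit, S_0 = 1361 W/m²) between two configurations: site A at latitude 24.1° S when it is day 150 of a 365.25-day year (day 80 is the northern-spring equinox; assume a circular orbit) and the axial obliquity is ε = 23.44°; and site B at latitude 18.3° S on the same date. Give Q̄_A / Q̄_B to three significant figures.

— Configuration A (ϕ=-24.1°):
Solar longitude: L_s = 360° × (150 − 80)/365.25 = 68.994°.
sin δ = sin 23.44° × sin 68.994° = 0.37135, so δ = +21.799°.
cos h₀ = −tan(-24.1°) tan(+21.799°) = 0.1789, h₀ = 1.3909 rad.
Bracket: h₀ sin ϕ sin δ + cos ϕ cos δ sin h₀ = 1.3909×-0.40833×0.37135 + 0.91283×0.92849×0.98387 = -0.210907 + 0.833882 = 0.622975.
Q̄ = (S_0/π) × [bracket] = (1361/π) × 0.622975 = 269.89 W/m².
— Configuration B (ϕ=-18.3°):
cos h₀ = −tan(-18.3°) tan(+21.799°) = 0.1323, h₀ = 1.4381 rad.
Bracket: h₀ sin ϕ sin δ + cos ϕ cos δ sin h₀ = 1.4381×-0.31399×0.37135 + 0.94943×0.92849×0.99121 = -0.167683 + 0.873788 = 0.706105.
Q̄ = (S_0/π) × [bracket] = (1361/π) × 0.706105 = 305.90 W/m².
Ratio Q̄_A / Q̄_B = 269.89 / 305.90 = 0.8823.

Q̄_A / Q̄_B ≈ 0.882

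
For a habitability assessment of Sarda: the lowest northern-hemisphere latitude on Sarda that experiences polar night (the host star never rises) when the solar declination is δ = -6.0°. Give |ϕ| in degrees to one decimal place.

|ϕ| = 84.0°

Polar night requires cos h₀ = −tan ϕ tan δ ≥ 1, i.e. tan ϕ tan δ ≤ −1.
The boundary is |tan ϕ| · |tan δ| = 1, so |ϕ| = 90° − |δ| = 90° − 6.0° = 84.0° in the northern hemisphere.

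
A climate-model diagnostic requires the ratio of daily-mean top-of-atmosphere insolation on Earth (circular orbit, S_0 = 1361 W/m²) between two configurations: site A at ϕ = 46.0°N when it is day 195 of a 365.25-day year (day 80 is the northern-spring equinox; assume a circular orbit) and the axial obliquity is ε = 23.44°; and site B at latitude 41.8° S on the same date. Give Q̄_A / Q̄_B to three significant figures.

Q̄_A / Q̄_B ≈ 3.14

— Configuration A (ϕ=+46.0°):
Solar longitude: L_s = 360° × (195 − 80)/365.25 = 113.347°.
sin δ = sin 23.44° × sin 113.347° = 0.36522, so δ = +21.421°.
cos h₀ = −tan(+46.0°) tan(+21.421°) = -0.4063, h₀ = 1.9892 rad.
Bracket: h₀ sin ϕ sin δ + cos ϕ cos δ sin h₀ = 1.9892×0.71934×0.36522 + 0.69466×0.93092×0.91376 = 0.522597 + 0.590904 = 1.113501.
Q̄ = (S_0/π) × [bracket] = (1361/π) × 1.113501 = 482.39 W/m².
— Configuration B (ϕ=-41.8°):
cos h₀ = −tan(-41.8°) tan(+21.421°) = 0.3508, h₀ = 1.2124 rad.
Bracket: h₀ sin ϕ sin δ + cos ϕ cos δ sin h₀ = 1.2124×-0.66653×0.36522 + 0.74548×0.93092×0.93646 = -0.295135 + 0.649887 = 0.354752.
Q̄ = (S_0/π) × [bracket] = (1361/π) × 0.354752 = 153.69 W/m².
Ratio Q̄_A / Q̄_B = 482.39 / 153.69 = 3.139.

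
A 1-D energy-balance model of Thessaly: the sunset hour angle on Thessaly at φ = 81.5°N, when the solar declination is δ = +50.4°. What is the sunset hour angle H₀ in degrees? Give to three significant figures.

H₀ = 180°

Sunrise equation: cos H₀ = −tan φ · tan δ = -8.0882 ≤ −1, so the host star never sets (polar day) and H₀ = π.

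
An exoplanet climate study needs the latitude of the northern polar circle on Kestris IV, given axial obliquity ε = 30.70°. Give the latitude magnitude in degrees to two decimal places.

The polar circle is the lowest latitude that experiences at least one full rotation of continuous daylight at the northern-summer solstice; it lies at |φ| = 90° − ε = 90° − 30.70° = 59.30°.

59.30°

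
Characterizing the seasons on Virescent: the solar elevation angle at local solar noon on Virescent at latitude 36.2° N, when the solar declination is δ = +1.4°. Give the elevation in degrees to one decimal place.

55.2°

At local noon the hour angle is zero, so the zenith angle equals |ϕ − δ| = |+36.2° − (+1.400°)| = 34.800°.
Elevation = 90° − 34.800° = 55.2°.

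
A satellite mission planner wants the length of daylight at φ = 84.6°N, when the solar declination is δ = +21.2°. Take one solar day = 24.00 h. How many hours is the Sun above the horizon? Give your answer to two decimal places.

Sunrise equation: cos H₀ = −tan φ · tan δ = -4.1033 ≤ −1, so the Sun never sets (polar day) and H₀ = π.
Daylight = 2H₀/(2π) × 24.00 h = (3.1416/π) × 24.00 = 24.00 h.

24.00 h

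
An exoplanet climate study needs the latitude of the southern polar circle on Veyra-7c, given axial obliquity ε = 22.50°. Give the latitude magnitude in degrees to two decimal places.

67.50°

The polar circle is the lowest latitude that experiences at least one full rotation of continuous darkness at the northern-summer solstice; it lies at |φ| = 90° − ε = 90° − 22.50° = 67.50°.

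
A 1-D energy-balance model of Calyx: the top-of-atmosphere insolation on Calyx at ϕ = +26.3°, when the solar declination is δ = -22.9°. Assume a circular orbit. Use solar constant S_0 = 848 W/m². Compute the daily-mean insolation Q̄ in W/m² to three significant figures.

cos h₀ = −tan(+26.3°) tan(-22.900°) = 0.2088, h₀ = 1.3605 rad.
Bracket: h₀ sin ϕ sin δ + cos ϕ cos δ sin h₀ = 1.3605×0.44307×-0.38912 + 0.89649×0.92119×0.97796 = -0.234560 + 0.807636 = 0.573076.
Q̄ = (S_0/π) × [bracket] = (848/π) × 0.573076 = 154.7 W/m².

Q̄ ≈ 155 W/m²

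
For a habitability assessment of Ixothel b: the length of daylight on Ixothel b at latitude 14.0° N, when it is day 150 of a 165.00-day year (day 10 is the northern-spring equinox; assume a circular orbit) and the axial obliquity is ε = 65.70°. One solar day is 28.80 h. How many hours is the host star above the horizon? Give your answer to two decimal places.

Solar longitude: L_s = 360° × (150 − 10)/165.00 = 305.455°.
sin δ = sin 65.70° × sin 305.455° = -0.74241, so δ = -47.937°.
cos h₀ = −tan ϕ · tan δ = −tan(+14.0°) × tan(-47.937°) = 0.2763, so h₀ = 1.2909 rad = 73.96°.
Daylight = 2h₀/(2π) × 28.80 h = (1.2909/π) × 28.80 = 11.83 h.

11.83 h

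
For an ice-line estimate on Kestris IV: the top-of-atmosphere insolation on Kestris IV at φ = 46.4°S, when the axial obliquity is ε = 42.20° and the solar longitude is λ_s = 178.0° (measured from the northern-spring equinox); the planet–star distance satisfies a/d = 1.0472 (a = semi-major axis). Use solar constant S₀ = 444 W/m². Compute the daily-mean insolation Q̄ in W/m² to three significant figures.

Solar declination: sin δ = sin ε · sin λ_s = sin 42.20° × sin 178.0° = 0.02344, so δ = +1.343°.
cos H₀ = −tan(-46.4°) tan(+1.343°) = 0.0246, H₀ = 1.5462 rad.
Bracket: H₀ sin φ sin δ + cos φ cos δ sin H₀ = 1.5462×-0.72417×0.02344 + 0.68962×0.99973×0.99970 = -0.026246 + 0.689227 = 0.662981.
Inverse-square distance factor (a/d)² = 1.0472² = 1.096628.
Q̄ = (S₀/π) × 1.096628 × [bracket] = (444/π) × 1.096628 × 0.662981 = 102.8 W/m².

Q̄ ≈ 103 W/m²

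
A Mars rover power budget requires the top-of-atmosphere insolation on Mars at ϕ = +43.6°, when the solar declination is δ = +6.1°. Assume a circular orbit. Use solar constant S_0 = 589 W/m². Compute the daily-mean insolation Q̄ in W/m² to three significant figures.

Q̄ ≈ 157 W/m²

cos h₀ = −tan(+43.6°) tan(+6.100°) = -0.1018, h₀ = 1.6727 rad.
Bracket: h₀ sin ϕ sin δ + cos ϕ cos δ sin h₀ = 1.6727×0.68962×0.10626 + 0.72417×0.99434×0.99481 = 0.122574 + 0.716334 = 0.838908.
Q̄ = (S_0/π) × [bracket] = (589/π) × 0.838908 = 157.3 W/m².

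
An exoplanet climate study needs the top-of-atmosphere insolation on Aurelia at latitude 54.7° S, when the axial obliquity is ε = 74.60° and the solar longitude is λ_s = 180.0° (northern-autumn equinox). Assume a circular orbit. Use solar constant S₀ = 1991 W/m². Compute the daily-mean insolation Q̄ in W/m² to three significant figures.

Solar declination: sin δ = sin ε · sin λ_s = sin 74.60° × sin 180.0° = 0.00000, so δ = +0.000°.
cos H₀ = −tan(-54.7°) tan(+0.000°) = 0.0000, H₀ = 1.5708 rad.
Bracket: H₀ sin φ sin δ + cos φ cos δ sin H₀ = 1.5708×-0.81614×0.00000 + 0.57786×1.00000×1.00000 = -0.000000 + 0.577860 = 0.577860.
Q̄ = (S₀/π) × [bracket] = (1991/π) × 0.577860 = 366.2 W/m².

Q̄ ≈ 366 W/m²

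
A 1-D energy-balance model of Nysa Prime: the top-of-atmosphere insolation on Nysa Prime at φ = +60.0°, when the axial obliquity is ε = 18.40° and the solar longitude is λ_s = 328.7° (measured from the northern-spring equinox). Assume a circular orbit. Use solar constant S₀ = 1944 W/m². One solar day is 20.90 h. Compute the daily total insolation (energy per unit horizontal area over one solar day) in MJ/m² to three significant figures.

13.5 MJ/m²

Solar declination: sin δ = sin ε · sin λ_s = sin 18.40° × sin 328.7° = -0.16399, so δ = -9.438°.
cos H₀ = −tan(+60.0°) tan(-9.438°) = 0.2879, H₀ = 1.2787 rad.
Bracket: H₀ sin φ sin δ + cos φ cos δ sin H₀ = 1.2787×0.86603×-0.16399 + 0.50000×0.98646×0.95765 = -0.181601 + 0.472342 = 0.290741.
Q̄ = (S₀/π) × [bracket] = (1944/π) × 0.290741 = 179.91 W/m².
Daily total = Q̄ × 20.90 h × 3600 s/h = 179.91 × 20.90 × 3600 / 10⁶ = 13.54 MJ/m².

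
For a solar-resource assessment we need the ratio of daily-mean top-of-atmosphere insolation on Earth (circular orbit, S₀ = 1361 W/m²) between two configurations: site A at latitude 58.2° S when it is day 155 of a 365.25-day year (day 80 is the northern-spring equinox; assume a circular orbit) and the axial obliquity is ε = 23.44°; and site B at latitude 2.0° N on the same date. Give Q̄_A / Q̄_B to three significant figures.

— Configuration A (φ=-58.2°):
Solar longitude: λ_s = 360° × (155 − 80)/365.25 = 73.922°.
sin δ = sin 23.44° × sin 73.922° = 0.38223, so δ = +22.472°.
cos H₀ = −tan(-58.2°) tan(+22.472°) = 0.6671, H₀ = 0.8404 rad.
Bracket: H₀ sin φ sin δ + cos φ cos δ sin H₀ = 0.8404×-0.84989×0.38223 + 0.52696×0.92407×0.74494 = -0.273007 + 0.362747 = 0.089740.
Q̄ = (S₀/π) × [bracket] = (1361/π) × 0.089740 = 38.877 W/m².
— Configuration B (φ=+2.0°):
cos H₀ = −tan(+2.0°) tan(+22.472°) = -0.0144, H₀ = 1.5852 rad.
Bracket: H₀ sin φ sin δ + cos φ cos δ sin H₀ = 1.5852×0.03490×0.38223 + 0.99939×0.92407×0.99990 = 0.021146 + 0.923414 = 0.944560.
Q̄ = (S₀/π) × [bracket] = (1361/π) × 0.944560 = 409.20 W/m².
Ratio Q̄_A / Q̄_B = 38.877 / 409.20 = 0.09501.

Q̄_A / Q̄_B ≈ 0.0950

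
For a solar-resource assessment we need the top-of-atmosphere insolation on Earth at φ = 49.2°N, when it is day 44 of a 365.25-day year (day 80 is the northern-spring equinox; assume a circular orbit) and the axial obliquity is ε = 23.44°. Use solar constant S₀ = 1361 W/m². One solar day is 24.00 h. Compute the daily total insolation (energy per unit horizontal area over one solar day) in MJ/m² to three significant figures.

14.4 MJ/m²

Solar longitude: λ_s = 360° × (44 − 80)/365.25 = -35.483°, i.e. -35.483° + 360° = 324.517°.
sin δ = sin 23.44° × sin 324.517° = -0.23090, so δ = -13.350°.
cos H₀ = −tan(+49.2°) tan(-13.350°) = 0.2749, H₀ = 1.2923 rad.
Bracket: H₀ sin φ sin δ + cos φ cos δ sin H₀ = 1.2923×0.75700×-0.23090 + 0.65342×0.97298×0.96146 = -0.225883 + 0.611262 = 0.385379.
Q̄ = (S₀/π) × [bracket] = (1361/π) × 0.385379 = 166.95 W/m².
Daily total = Q̄ × 24.00 h × 3600 s/h = 166.95 × 24.00 × 3600 / 10⁶ = 14.42 MJ/m².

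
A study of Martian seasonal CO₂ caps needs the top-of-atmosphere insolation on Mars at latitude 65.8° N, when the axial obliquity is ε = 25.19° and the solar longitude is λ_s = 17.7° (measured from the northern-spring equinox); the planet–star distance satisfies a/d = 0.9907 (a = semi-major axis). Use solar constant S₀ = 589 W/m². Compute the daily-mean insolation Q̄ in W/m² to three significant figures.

Solar declination: sin δ = sin ε · sin λ_s = sin 25.19° × sin 17.7° = 0.12940, so δ = +7.435°.
cos H₀ = −tan(+65.8°) tan(+7.435°) = -0.2904, H₀ = 1.8654 rad.
Bracket: H₀ sin φ sin δ + cos φ cos δ sin H₀ = 1.8654×0.91212×0.12940 + 0.40992×0.99159×0.95691 = 0.220170 + 0.388958 = 0.609128.
Inverse-square distance factor (a/d)² = 0.9907² = 0.981486.
Q̄ = (S₀/π) × 0.981486 × [bracket] = (589/π) × 0.981486 × 0.609128 = 112.1 W/m².

Q̄ ≈ 112 W/m²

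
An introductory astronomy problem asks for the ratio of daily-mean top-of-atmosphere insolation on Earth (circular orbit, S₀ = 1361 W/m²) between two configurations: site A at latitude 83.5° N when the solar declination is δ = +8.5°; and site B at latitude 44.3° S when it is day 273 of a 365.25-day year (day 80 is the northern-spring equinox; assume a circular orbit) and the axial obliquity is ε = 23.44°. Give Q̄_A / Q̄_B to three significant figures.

Q̄_A / Q̄_B ≈ 0.582

— Configuration A (φ=+83.5°):
cos H₀ = −tan(+83.5°) tan(+8.500°) = -1.3117 ≤ −1 ⇒ polar day, H₀ = π.
Bracket: H₀ sin φ sin δ + cos φ cos δ sin H₀ = 3.1416×0.99357×0.14781 + 0.11320×0.98902×0.00000 = 0.461374 + 0.000000 = 0.461374.
Q̄ = (S₀/π) × [bracket] = (1361/π) × 0.461374 = 199.88 W/m².
— Configuration B (φ=-44.3°):
Solar longitude: λ_s = 360° × (273 − 80)/365.25 = 190.226°.
sin δ = sin 23.44° × sin 190.226° = -0.07062, so δ = -4.050°.
cos H₀ = −tan(-44.3°) tan(-4.050°) = -0.0691, H₀ = 1.6399 rad.
Bracket: H₀ sin φ sin δ + cos φ cos δ sin H₀ = 1.6399×-0.69842×-0.07062 + 0.71569×0.99750×0.99761 = 0.080884 + 0.712195 = 0.793079.
Q̄ = (S₀/π) × [bracket] = (1361/π) × 0.793079 = 343.58 W/m².
Ratio Q̄_A / Q̄_B = 199.88 / 343.58 = 0.5818.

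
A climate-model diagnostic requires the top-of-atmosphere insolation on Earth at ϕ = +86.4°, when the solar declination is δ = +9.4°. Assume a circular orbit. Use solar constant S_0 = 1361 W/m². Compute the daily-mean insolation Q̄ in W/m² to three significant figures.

cos h₀ = −tan(+86.4°) tan(+9.400°) = -2.6313 ≤ −1 ⇒ polar day, h₀ = π.
Bracket: h₀ sin ϕ sin δ + cos ϕ cos δ sin h₀ = 3.1416×0.99803×0.16333 + 0.06279×0.98657×0.00000 = 0.512107 + 0.000000 = 0.512107.
Q̄ = (S_0/π) × [bracket] = (1361/π) × 0.512107 = 221.9 W/m².

Q̄ ≈ 222 W/m²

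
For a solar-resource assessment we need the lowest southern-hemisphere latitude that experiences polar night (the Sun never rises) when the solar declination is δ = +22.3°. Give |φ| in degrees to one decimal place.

|φ| = 67.7°

Polar night requires cos H₀ = −tan φ tan δ ≥ 1, i.e. tan φ tan δ ≤ −1.
The boundary is |tan φ| · |tan δ| = 1, so |φ| = 90° − |δ| = 90° − 22.3° = 67.7° in the southern hemisphere.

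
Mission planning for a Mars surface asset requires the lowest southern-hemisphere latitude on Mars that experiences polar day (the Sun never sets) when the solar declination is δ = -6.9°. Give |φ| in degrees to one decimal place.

|φ| = 83.1°

Polar day requires cos H₀ = −tan φ tan δ ≤ −1, i.e. tan φ tan δ ≥ 1.
The boundary is |tan φ| · |tan δ| = 1, so |φ| = 90° − |δ| = 90° − 6.9° = 83.1° in the southern hemisphere.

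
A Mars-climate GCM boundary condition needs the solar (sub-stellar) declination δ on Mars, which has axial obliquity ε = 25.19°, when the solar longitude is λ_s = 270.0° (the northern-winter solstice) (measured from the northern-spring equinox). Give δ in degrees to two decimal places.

δ = -25.19°

sin δ = sin ε · sin λ_s = sin 25.19° × sin 270.0° = -0.425621.
δ = arcsin(-0.425621) = -25.19°.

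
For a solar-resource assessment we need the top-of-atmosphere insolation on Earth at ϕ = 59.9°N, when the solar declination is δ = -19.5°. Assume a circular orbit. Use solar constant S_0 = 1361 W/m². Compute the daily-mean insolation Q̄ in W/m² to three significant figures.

cos h₀ = −tan(+59.9°) tan(-19.500°) = 0.6109, h₀ = 0.9136 rad.
Bracket: h₀ sin ϕ sin δ + cos ϕ cos δ sin h₀ = 0.9136×0.86515×-0.33381 + 0.50151×0.94264×0.79172 = -0.263844 + 0.374280 = 0.110436.
Q̄ = (S_0/π) × [bracket] = (1361/π) × 0.110436 = 47.84 W/m².

Q̄ ≈ 47.8 W/m²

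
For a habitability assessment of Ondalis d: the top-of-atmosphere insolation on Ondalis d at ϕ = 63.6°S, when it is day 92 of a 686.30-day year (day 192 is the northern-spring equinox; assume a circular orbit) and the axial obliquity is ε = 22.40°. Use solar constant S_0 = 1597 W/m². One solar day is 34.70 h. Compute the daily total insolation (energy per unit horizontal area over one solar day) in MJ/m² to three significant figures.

Solar longitude: L_s = 360° × (92 − 192)/686.30 = -52.455°, i.e. -52.455° + 360° = 307.545°.
sin δ = sin 22.40° × sin 307.545° = -0.30214, so δ = -17.586°.
cos h₀ = −tan(-63.6°) tan(-17.586°) = -0.6385, h₀ = 2.2633 rad.
Bracket: h₀ sin ϕ sin δ + cos ϕ cos δ sin h₀ = 2.2633×-0.89571×-0.30214 + 0.44464×0.95326×0.76962 = 0.612516 + 0.326209 = 0.938725.
Q̄ = (S_0/π) × [bracket] = (1597/π) × 0.938725 = 477.19 W/m².
Daily total = Q̄ × 34.70 h × 3600 s/h = 477.19 × 34.70 × 3600 / 10⁶ = 59.61 MJ/m².

59.6 MJ/m²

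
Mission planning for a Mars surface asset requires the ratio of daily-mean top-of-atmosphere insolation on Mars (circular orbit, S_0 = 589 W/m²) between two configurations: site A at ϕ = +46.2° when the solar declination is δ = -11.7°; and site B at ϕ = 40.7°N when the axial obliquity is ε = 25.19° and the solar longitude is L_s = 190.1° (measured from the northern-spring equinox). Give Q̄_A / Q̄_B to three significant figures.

— Configuration A (ϕ=+46.2°):
cos h₀ = −tan(+46.2°) tan(-11.700°) = 0.2160, h₀ = 1.3531 rad.
Bracket: h₀ sin ϕ sin δ + cos ϕ cos δ sin h₀ = 1.3531×0.72176×-0.20279 + 0.69214×0.97922×0.97640 = -0.198047 + 0.661762 = 0.463715.
Q̄ = (S_0/π) × [bracket] = (589/π) × 0.463715 = 86.939 W/m².
— Configuration B (ϕ=+40.7°):
Solar declination: sin δ = sin ε · sin L_s = sin 25.19° × sin 190.1° = -0.07464, so δ = -4.281°.
cos h₀ = −tan(+40.7°) tan(-4.281°) = 0.0644, h₀ = 1.5064 rad.
Bracket: h₀ sin ϕ sin δ + cos ϕ cos δ sin h₀ = 1.5064×0.65210×-0.07464 + 0.75813×0.99721×0.99793 = -0.073321 + 0.754450 = 0.681129.
Q̄ = (S_0/π) × [bracket] = (589/π) × 0.681129 = 127.70 W/m².
Ratio Q̄_A / Q̄_B = 86.939 / 127.70 = 0.6808.

Q̄_A / Q̄_B ≈ 0.681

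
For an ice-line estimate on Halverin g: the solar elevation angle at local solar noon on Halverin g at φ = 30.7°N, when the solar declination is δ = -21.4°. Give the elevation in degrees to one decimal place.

At local noon the hour angle is zero, so the zenith angle equals |φ − δ| = |+30.7° − (-21.400°)| = 52.100°.
Elevation = 90° − 52.100° = 37.9°.

37.9°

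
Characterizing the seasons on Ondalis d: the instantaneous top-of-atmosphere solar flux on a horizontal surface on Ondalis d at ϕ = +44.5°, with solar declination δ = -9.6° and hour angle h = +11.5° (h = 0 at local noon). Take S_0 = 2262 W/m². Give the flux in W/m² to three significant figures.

cos θ_z = sin ϕ sin δ + cos ϕ cos δ cos h = -0.116890 + 0.689144 = 0.572254.
Flux = S_0 · cos θ_z = 2262 × 0.572254 = 1294 W/m².

1.29e+03 W/m²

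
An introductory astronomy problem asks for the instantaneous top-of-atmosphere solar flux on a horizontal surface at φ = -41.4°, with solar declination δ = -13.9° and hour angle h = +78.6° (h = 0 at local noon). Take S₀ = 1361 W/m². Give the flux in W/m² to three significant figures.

412 W/m²

cos θ_z = sin φ sin δ + cos φ cos δ cos h = 0.158866 + 0.143923 = 0.302789.
Flux = S₀ · cos θ_z = 1361 × 0.302789 = 412.1 W/m².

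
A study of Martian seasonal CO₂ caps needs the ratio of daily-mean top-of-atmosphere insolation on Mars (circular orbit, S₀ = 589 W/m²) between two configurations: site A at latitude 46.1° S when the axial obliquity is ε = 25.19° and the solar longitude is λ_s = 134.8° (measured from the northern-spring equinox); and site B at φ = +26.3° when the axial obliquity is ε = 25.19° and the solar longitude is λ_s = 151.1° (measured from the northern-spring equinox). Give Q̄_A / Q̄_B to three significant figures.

Q̄_A / Q̄_B ≈ 0.347

— Configuration A (φ=-46.1°):
Solar declination: sin δ = sin ε · sin λ_s = sin 25.19° × sin 134.8° = 0.30201, so δ = +17.578°.
cos H₀ = −tan(-46.1°) tan(+17.578°) = 0.3292, H₀ = 1.2353 rad.
Bracket: H₀ sin φ sin δ + cos φ cos δ sin H₀ = 1.2353×-0.72055×0.30201 + 0.69340×0.95331×0.94426 = -0.268818 + 0.624180 = 0.355362.
Q̄ = (S₀/π) × [bracket] = (589/π) × 0.355362 = 66.625 W/m².
— Configuration B (φ=+26.3°):
Solar declination: sin δ = sin ε · sin λ_s = sin 25.19° × sin 151.1° = 0.20570, so δ = +11.870°.
cos H₀ = −tan(+26.3°) tan(+11.870°) = -0.1039, H₀ = 1.6749 rad.
Bracket: H₀ sin φ sin δ + cos φ cos δ sin H₀ = 1.6749×0.44307×0.20570 + 0.89649×0.97862×0.99459 = 0.152650 + 0.872577 = 1.025227.
Q̄ = (S₀/π) × [bracket] = (589/π) × 1.025227 = 192.21 W/m².
Ratio Q̄_A / Q̄_B = 66.625 / 192.21 = 0.3466.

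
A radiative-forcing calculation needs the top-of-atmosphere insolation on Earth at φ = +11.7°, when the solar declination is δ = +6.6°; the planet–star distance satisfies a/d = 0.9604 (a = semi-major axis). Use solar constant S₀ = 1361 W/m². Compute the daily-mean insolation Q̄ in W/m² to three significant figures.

Q̄ ≈ 403 W/m²

cos H₀ = −tan(+11.7°) tan(+6.600°) = -0.0240, H₀ = 1.5948 rad.
Bracket: H₀ sin φ sin δ + cos φ cos δ sin H₀ = 1.5948×0.20279×0.11494 + 0.97922×0.99337×0.99971 = 0.037173 + 0.972446 = 1.009619.
Inverse-square distance factor (a/d)² = 0.9604² = 0.922368.
Q̄ = (S₀/π) × 0.922368 × [bracket] = (1361/π) × 0.922368 × 1.009619 = 403.4 W/m².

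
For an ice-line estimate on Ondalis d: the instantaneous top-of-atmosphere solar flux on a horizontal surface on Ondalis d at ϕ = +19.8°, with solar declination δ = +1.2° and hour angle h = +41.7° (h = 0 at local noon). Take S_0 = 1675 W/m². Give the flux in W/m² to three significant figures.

cos θ_z = sin ϕ sin δ + cos ϕ cos δ cos h = 0.007094 + 0.702343 = 0.709437.
Flux = S_0 · cos θ_z = 1675 × 0.709437 = 1188 W/m².

1.19e+03 W/m²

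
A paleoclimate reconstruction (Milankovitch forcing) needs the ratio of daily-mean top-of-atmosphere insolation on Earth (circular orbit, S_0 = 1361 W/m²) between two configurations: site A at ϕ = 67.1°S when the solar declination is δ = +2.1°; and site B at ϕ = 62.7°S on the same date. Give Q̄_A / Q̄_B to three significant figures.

Q̄_A / Q̄_B ≈ 0.826

— Configuration A (ϕ=-67.1°):
cos h₀ = −tan(-67.1°) tan(+2.100°) = 0.0868, h₀ = 1.4839 rad.
Bracket: h₀ sin ϕ sin δ + cos ϕ cos δ sin h₀ = 1.4839×-0.92119×0.03664 + 0.38912×0.99933×0.99623 = -0.050085 + 0.387393 = 0.337308.
Q̄ = (S_0/π) × [bracket] = (1361/π) × 0.337308 = 146.13 W/m².
— Configuration B (ϕ=-62.7°):
cos h₀ = −tan(-62.7°) tan(+2.100°) = 0.0710, h₀ = 1.4997 rad.
Bracket: h₀ sin ϕ sin δ + cos ϕ cos δ sin h₀ = 1.4997×-0.88862×0.03664 + 0.45865×0.99933×0.99747 = -0.048829 + 0.457183 = 0.408354.
Q̄ = (S_0/π) × [bracket] = (1361/π) × 0.408354 = 176.91 W/m².
Ratio Q̄_A / Q̄_B = 146.13 / 176.91 = 0.8260.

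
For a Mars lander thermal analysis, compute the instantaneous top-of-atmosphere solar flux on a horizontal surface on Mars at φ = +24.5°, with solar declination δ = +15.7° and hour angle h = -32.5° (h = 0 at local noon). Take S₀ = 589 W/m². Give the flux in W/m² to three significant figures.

501 W/m²

cos θ_z = sin φ sin δ + cos φ cos δ cos h = 0.112216 + 0.738821 = 0.851037.
Flux = S₀ · cos θ_z = 589 × 0.851037 = 501.3 W/m².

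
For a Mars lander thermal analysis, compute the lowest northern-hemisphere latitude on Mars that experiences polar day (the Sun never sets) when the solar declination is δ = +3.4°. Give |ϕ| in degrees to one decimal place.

Polar day requires cos h₀ = −tan ϕ tan δ ≤ −1, i.e. tan ϕ tan δ ≥ 1.
The boundary is |tan ϕ| · |tan δ| = 1, so |ϕ| = 90° − |δ| = 90° − 3.4° = 86.6° in the northern hemisphere.

|ϕ| = 86.6°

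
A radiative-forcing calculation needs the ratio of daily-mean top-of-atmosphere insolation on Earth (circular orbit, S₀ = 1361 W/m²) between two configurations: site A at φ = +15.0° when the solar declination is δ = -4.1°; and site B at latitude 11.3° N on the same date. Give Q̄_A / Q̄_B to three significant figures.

Q̄_A / Q̄_B ≈ 0.977

— Configuration A (φ=+15.0°):
cos H₀ = −tan(+15.0°) tan(-4.100°) = 0.0192, H₀ = 1.5516 rad.
Bracket: H₀ sin φ sin δ + cos φ cos δ sin H₀ = 1.5516×0.25882×-0.07150 + 0.96593×0.99744×0.99982 = -0.028713 + 0.963284 = 0.934571.
Q̄ = (S₀/π) × [bracket] = (1361/π) × 0.934571 = 404.87 W/m².
— Configuration B (φ=+11.3°):
cos H₀ = −tan(+11.3°) tan(-4.100°) = 0.0143, H₀ = 1.5565 rad.
Bracket: H₀ sin φ sin δ + cos φ cos δ sin H₀ = 1.5565×0.19595×-0.07150 + 0.98061×0.99744×0.99990 = -0.021807 + 0.978002 = 0.956195.
Q̄ = (S₀/π) × [bracket] = (1361/π) × 0.956195 = 414.24 W/m².
Ratio Q̄_A / Q̄_B = 404.87 / 414.24 = 0.9774.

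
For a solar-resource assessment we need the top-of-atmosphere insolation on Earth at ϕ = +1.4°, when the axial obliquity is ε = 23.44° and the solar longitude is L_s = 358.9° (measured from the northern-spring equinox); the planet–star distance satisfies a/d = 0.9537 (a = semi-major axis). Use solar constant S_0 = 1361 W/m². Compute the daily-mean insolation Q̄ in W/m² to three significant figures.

Q̄ ≈ 394 W/m²

Solar declination: sin δ = sin ε · sin L_s = sin 23.44° × sin 358.9° = -0.00764, so δ = -0.438°.
cos h₀ = −tan(+1.4°) tan(-0.438°) = 0.0002, h₀ = 1.5706 rad.
Bracket: h₀ sin ϕ sin δ + cos ϕ cos δ sin h₀ = 1.5706×0.02443×-0.00764 + 0.99970×0.99997×1.00000 = -0.000293 + 0.999670 = 0.999377.
Inverse-square distance factor (a/d)² = 0.9537² = 0.909544.
Q̄ = (S_0/π) × 0.909544 × [bracket] = (1361/π) × 0.909544 × 0.999377 = 393.8 W/m².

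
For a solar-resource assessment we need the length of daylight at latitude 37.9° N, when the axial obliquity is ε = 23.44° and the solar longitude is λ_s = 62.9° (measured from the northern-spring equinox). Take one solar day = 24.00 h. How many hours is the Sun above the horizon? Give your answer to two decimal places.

14.29 h

Solar declination: sin δ = sin ε · sin λ_s = sin 23.44° × sin 62.9° = 0.35412, so δ = +20.739°.
cos H₀ = −tan φ · tan δ = −tan(+37.9°) × tan(+20.739°) = -0.2948, so H₀ = 1.8700 rad = 107.14°.
Daylight = 2H₀/(2π) × 24.00 h = (1.8700/π) × 24.00 = 14.29 h.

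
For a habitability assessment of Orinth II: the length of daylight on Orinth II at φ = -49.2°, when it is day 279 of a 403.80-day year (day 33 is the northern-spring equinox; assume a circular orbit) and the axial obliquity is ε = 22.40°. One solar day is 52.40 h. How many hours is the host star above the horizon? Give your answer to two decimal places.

31.08 h

Solar longitude: λ_s = 360° × (279 − 33)/403.80 = 219.316°.
sin δ = sin 22.40° × sin 219.316° = -0.24145, so δ = -13.972°.
cos H₀ = −tan φ · tan δ = −tan(-49.2°) × tan(-13.972°) = -0.2882, so H₀ = 1.8632 rad = 106.75°.
Daylight = 2H₀/(2π) × 52.40 h = (1.8632/π) × 52.40 = 31.08 h.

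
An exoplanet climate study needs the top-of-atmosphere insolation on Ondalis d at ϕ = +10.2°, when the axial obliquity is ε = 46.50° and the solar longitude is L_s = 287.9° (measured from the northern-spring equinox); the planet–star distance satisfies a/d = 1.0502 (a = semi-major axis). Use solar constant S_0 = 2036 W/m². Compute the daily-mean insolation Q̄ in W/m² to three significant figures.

Q̄ ≈ 379 W/m²

Solar declination: sin δ = sin ε · sin L_s = sin 46.50° × sin 287.9° = -0.69026, so δ = -43.651°.
cos h₀ = −tan(+10.2°) tan(-43.651°) = 0.1716, h₀ = 1.3983 rad.
Bracket: h₀ sin ϕ sin δ + cos ϕ cos δ sin h₀ = 1.3983×0.17708×-0.69026 + 0.98420×0.72356×0.98516 = -0.170916 + 0.701560 = 0.530644.
Inverse-square distance factor (a/d)² = 1.0502² = 1.102920.
Q̄ = (S_0/π) × 1.102920 × [bracket] = (2036/π) × 1.102920 × 0.530644 = 379.3 W/m².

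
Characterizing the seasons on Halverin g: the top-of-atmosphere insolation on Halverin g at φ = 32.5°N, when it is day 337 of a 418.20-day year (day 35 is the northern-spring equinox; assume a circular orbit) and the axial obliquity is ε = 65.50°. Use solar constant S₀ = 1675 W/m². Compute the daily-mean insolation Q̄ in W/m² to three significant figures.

Solar longitude: λ_s = 360° × (337 − 35)/418.20 = 259.971°.
sin δ = sin 65.50° × sin 259.971° = -0.89606, so δ = -63.645°.
cos H₀ = −tan(+32.5°) tan(-63.645°) = 1.2859 ≥ 1 ⇒ polar night, H₀ = 0 and Q̄ = 0.

Q̄ ≈ 0.00 W/m²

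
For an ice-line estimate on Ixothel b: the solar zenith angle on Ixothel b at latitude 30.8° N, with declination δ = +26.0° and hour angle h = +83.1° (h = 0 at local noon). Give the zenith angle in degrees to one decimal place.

cos θ_z = sin φ sin δ + cos φ cos δ cos h = 0.224465 + 0.092749 = 0.317214.
θ_z = arccos(0.317214) = 71.5°.

θ_z = 71.5°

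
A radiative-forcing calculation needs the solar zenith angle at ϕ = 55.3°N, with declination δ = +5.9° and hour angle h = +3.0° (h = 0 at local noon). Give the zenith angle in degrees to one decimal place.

cos θ_z = sin ϕ sin δ + cos ϕ cos δ cos h = 0.084510 + 0.565488 = 0.649998.
θ_z = arccos(0.649998) = 49.5°.

θ_z = 49.5°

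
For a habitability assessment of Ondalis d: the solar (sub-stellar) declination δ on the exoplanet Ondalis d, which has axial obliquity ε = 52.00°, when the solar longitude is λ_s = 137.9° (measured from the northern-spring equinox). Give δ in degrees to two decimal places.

δ = +31.89°

sin δ = sin ε · sin λ_s = sin 52.00° × sin 137.9° = 0.528303.
δ = arcsin(0.528303) = +31.89°.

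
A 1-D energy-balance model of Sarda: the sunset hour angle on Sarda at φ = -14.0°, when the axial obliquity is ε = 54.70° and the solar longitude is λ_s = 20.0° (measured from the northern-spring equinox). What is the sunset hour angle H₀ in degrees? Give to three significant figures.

H₀ = 85.8°

Solar declination: sin δ = sin ε · sin λ_s = sin 54.70° × sin 20.0° = 0.27914, so δ = +16.209°.
cos H₀ = −tan φ · tan δ = −tan(-14.0°) × tan(+16.209°) = 0.0725, so H₀ = 1.4983 rad = 85.84°.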